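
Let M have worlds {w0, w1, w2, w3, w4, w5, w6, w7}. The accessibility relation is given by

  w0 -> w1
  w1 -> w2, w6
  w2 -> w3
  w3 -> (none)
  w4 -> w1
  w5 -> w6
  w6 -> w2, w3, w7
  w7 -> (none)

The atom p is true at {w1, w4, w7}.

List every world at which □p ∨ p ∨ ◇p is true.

w0: □p ∨ p is T, ◇p is T. ✓
w1: □p ∨ p is T, ◇p is F. ✓
w2: □p ∨ p is F, ◇p is F. ✗
w3: □p ∨ p is T, ◇p is F. ✓
w4: □p ∨ p is T, ◇p is T. ✓
w5: □p ∨ p is F, ◇p is F. ✗
w6: □p ∨ p is F, ◇p is T. ✓
w7: □p ∨ p is T, ◇p is F. ✓

{w0, w1, w3, w4, w6, w7}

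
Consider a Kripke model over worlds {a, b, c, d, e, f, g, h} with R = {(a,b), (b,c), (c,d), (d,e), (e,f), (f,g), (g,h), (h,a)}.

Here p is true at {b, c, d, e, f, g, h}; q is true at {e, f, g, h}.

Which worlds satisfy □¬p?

{h}

a: successors {b}; ¬p there: b:F. ✗
b: successors {c}; ¬p there: c:F. ✗
c: successors {d}; ¬p there: d:F. ✗
d: successors {e}; ¬p there: e:F. ✗
e: successors {f}; ¬p there: f:F. ✗
f: successors {g}; ¬p there: g:F. ✗
g: successors {h}; ¬p there: h:F. ✗
h: successors {a}; ¬p there: a:T. ✓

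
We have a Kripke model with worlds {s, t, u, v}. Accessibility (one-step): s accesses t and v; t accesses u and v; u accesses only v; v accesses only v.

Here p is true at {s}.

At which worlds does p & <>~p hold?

{s}

s: p is T, <>~p is T. ✓
t: p is F, <>~p is T. ✗
u: p is F, <>~p is T. ✗
v: p is F, <>~p is T. ✗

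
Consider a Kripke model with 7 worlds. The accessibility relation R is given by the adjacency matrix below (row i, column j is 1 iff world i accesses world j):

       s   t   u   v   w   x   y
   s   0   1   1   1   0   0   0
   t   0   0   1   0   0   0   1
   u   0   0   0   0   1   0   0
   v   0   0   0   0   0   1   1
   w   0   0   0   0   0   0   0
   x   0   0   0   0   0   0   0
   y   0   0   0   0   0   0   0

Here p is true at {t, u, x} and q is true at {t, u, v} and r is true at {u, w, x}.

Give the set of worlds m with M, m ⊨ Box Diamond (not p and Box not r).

{s, w, x, y}

s: successors {t, u, v}; Diamond (not p and Box not r) there: t:T, u:T, v:T. ✓
t: successors {u, y}; Diamond (not p and Box not r) there: u:T, y:F. ✗
u: successors {w}; Diamond (not p and Box not r) there: w:F. ✗
v: successors {x, y}; Diamond (not p and Box not r) there: x:F, y:F. ✗
w: no successors, so Box Diamond (not p and Box not r) holds vacuously. ✓
x: no successors, so Box Diamond (not p and Box not r) holds vacuously. ✓
y: no successors, so Box Diamond (not p and Box not r) holds vacuously. ✓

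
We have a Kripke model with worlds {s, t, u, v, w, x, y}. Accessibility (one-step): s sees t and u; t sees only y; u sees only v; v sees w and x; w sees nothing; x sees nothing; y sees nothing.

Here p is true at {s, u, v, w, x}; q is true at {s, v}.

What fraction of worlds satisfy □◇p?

s: successors {t, u}; ◇p there: t:F, u:T. ✗
t: successors {y}; ◇p there: y:F. ✗
u: successors {v}; ◇p there: v:T. ✓
v: successors {w, x}; ◇p there: w:F, x:F. ✗
w: no successors, so □◇p holds vacuously. ✓
x: no successors, so □◇p holds vacuously. ✓
y: no successors, so □◇p holds vacuously. ✓
That's 4 of 7 worlds, so 4/7.

4/7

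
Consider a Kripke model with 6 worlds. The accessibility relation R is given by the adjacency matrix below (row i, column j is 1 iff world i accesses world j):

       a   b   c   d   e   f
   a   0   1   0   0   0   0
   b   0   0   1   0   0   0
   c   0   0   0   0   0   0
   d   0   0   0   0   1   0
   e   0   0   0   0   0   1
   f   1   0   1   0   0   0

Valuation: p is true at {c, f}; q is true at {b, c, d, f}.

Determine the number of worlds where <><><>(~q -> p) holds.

3

a: successors {b}; <><>(~q -> p) there: b:F. ✗
b: successors {c}; <><>(~q -> p) there: c:F. ✗
c: no successors, so <><><>(~q -> p) fails. ✗
d: successors {e}; <><>(~q -> p) there: e:T. ✓
e: successors {f}; <><>(~q -> p) there: f:T. ✓
f: successors {a, c}; <><>(~q -> p) there: a:T, c:F. ✓
Satisfying worlds: {d, e, f}.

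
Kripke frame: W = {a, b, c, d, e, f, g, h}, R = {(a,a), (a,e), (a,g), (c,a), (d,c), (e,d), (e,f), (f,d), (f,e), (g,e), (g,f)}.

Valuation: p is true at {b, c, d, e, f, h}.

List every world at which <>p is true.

a: successors {a, e, g}; p there: a:F, e:T, g:F. ✓
b: no successors, so <>p fails. ✗
c: successors {a}; p there: a:F. ✗
d: successors {c}; p there: c:T. ✓
e: successors {d, f}; p there: d:T, f:T. ✓
f: successors {d, e}; p there: d:T, e:T. ✓
g: successors {e, f}; p there: e:T, f:T. ✓
h: no successors, so <>p fails. ✗

{a, d, e, f, g}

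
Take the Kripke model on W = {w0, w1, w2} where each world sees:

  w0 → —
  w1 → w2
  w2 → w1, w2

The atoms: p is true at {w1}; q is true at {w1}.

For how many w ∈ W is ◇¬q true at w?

2

w0: no successors, so ◇¬q fails. ✗
w1: successors {w2}; ¬q there: w2:T. ✓
w2: successors {w1, w2}; ¬q there: w1:F, w2:T. ✓
Satisfying worlds: {w1, w2}.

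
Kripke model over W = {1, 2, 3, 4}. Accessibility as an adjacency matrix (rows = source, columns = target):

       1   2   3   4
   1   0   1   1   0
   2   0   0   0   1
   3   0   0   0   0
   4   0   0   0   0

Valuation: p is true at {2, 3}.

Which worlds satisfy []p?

{1, 3, 4}

1: successors {2, 3}; p there: 2:T, 3:T. ✓
2: successors {4}; p there: 4:F. ✗
3: no successors, so []p holds vacuously. ✓
4: no successors, so []p holds vacuously. ✓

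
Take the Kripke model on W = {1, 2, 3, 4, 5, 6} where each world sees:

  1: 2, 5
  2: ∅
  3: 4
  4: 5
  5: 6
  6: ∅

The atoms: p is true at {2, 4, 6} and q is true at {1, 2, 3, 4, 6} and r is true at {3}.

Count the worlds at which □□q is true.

1: successors {2, 5}; □q there: 2:T, 5:T. ✓
2: no successors, so □□q holds vacuously. ✓
3: successors {4}; □q there: 4:F. ✗
4: successors {5}; □q there: 5:T. ✓
5: successors {6}; □q there: 6:T. ✓
6: no successors, so □□q holds vacuously. ✓
Satisfying worlds: {1, 2, 4, 5, 6}.

5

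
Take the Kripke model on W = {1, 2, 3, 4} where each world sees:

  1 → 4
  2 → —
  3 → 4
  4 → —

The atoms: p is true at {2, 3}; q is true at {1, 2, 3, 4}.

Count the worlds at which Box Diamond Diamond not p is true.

2

1: successors {4}; Diamond Diamond not p there: 4:F. ✗
2: no successors, so Box Diamond Diamond not p holds vacuously. ✓
3: successors {4}; Diamond Diamond not p there: 4:F. ✗
4: no successors, so Box Diamond Diamond not p holds vacuously. ✓
Satisfying worlds: {2, 4}.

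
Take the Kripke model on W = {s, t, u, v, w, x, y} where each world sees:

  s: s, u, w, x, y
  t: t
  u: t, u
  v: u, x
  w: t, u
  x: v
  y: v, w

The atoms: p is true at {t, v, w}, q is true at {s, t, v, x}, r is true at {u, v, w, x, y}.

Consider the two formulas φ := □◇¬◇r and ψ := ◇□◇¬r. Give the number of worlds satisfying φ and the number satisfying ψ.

For □◇¬◇r:
s: successors {s, u, w, x, y}; ◇¬◇r there: s:F, u:T, w:T, x:F, y:F. ✗
t: successors {t}; ◇¬◇r there: t:T. ✓
u: successors {t, u}; ◇¬◇r there: t:T, u:T. ✓
v: successors {u, x}; ◇¬◇r there: u:T, x:F. ✗
w: successors {t, u}; ◇¬◇r there: t:T, u:T. ✓
x: successors {v}; ◇¬◇r there: v:F. ✗
y: successors {v, w}; ◇¬◇r there: v:F, w:T. ✗
— 3 worlds.
For ◇□◇¬r:
s: successors {s, u, w, x, y}; □◇¬r there: s:F, u:T, w:T, x:F, y:F. ✓
t: successors {t}; □◇¬r there: t:T. ✓
u: successors {t, u}; □◇¬r there: t:T, u:T. ✓
v: successors {u, x}; □◇¬r there: u:T, x:F. ✓
w: successors {t, u}; □◇¬r there: t:T, u:T. ✓
x: successors {v}; □◇¬r there: v:F. ✗
y: successors {v, w}; □◇¬r there: v:F, w:T. ✓
— 6 worlds.

3 and 6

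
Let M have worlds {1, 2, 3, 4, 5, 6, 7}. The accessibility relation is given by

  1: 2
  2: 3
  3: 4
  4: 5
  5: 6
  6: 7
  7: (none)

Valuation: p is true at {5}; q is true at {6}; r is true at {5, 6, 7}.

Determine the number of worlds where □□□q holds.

1: successors {2}; □□q there: 2:F. ✗
2: successors {3}; □□q there: 3:F. ✗
3: successors {4}; □□q there: 4:T. ✓
4: successors {5}; □□q there: 5:F. ✗
5: successors {6}; □□q there: 6:T. ✓
6: successors {7}; □□q there: 7:T. ✓
7: no successors, so □□□q holds vacuously. ✓
Satisfying worlds: {3, 5, 6, 7}.

4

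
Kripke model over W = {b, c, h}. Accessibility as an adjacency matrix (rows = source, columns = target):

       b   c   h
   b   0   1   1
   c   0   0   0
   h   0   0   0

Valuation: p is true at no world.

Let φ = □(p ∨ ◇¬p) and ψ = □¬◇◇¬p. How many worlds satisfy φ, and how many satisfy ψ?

For □(p ∨ ◇¬p):
b: successors {c, h}; p ∨ ◇¬p there: c:F, h:F. ✗
c: no successors, so □(p ∨ ◇¬p) holds vacuously. ✓
h: no successors, so □(p ∨ ◇¬p) holds vacuously. ✓
— 2 worlds.
For □¬◇◇¬p:
b: successors {c, h}; ¬◇◇¬p there: c:T, h:T. ✓
c: no successors, so □¬◇◇¬p holds vacuously. ✓
h: no successors, so □¬◇◇¬p holds vacuously. ✓
— 3 worlds.

2 and 3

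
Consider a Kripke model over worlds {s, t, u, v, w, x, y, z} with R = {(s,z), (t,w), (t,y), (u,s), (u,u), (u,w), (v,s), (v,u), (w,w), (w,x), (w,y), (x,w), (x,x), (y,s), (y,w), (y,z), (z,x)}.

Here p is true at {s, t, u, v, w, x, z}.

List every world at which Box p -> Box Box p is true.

s: Box p is T, Box Box p is T. ✓
t: Box p is F, Box Box p is F. ✓
u: Box p is T, Box Box p is F. ✗
v: Box p is T, Box Box p is T. ✓
w: Box p is F, Box Box p is F. ✓
x: Box p is T, Box Box p is F. ✗
y: Box p is T, Box Box p is F. ✗
z: Box p is T, Box Box p is T. ✓

{s, t, v, w, z}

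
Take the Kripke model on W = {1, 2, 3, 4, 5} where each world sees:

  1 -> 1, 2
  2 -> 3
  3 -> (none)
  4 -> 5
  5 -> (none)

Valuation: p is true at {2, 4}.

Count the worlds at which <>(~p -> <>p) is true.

1

1: successors {1, 2}; ~p -> <>p there: 1:T, 2:T. ✓
2: successors {3}; ~p -> <>p there: 3:F. ✗
3: no successors, so <>(~p -> <>p) fails. ✗
4: successors {5}; ~p -> <>p there: 5:F. ✗
5: no successors, so <>(~p -> <>p) fails. ✗
Satisfying worlds: {1}.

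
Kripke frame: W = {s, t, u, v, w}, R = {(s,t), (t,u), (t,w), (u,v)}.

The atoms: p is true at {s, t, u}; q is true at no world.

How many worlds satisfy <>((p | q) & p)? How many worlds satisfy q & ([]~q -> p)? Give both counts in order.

For <>((p | q) & p):
s: successors {t}; (p | q) & p there: t:T. ✓
t: successors {u, w}; (p | q) & p there: u:T, w:F. ✓
u: successors {v}; (p | q) & p there: v:F. ✗
v: no successors, so <>((p | q) & p) fails. ✗
w: no successors, so <>((p | q) & p) fails. ✗
— 2 worlds.
For q & ([]~q -> p):
s: q is F, []~q -> p is T. ✗
t: q is F, []~q -> p is T. ✗
u: q is F, []~q -> p is T. ✗
v: q is F, []~q -> p is F. ✗
w: q is F, []~q -> p is F. ✗
— 0 worlds.

2 and 0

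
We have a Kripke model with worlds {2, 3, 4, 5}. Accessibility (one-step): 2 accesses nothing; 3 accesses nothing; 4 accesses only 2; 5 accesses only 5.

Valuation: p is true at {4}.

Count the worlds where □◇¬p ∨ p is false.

0

2: □◇¬p is T, p is F. ✓
3: □◇¬p is T, p is F. ✓
4: □◇¬p is F, p is T. ✓
5: □◇¬p is T, p is F. ✓
Satisfying worlds: {2, 3, 4, 5}.
So □◇¬p ∨ p fails at the other 0 worlds.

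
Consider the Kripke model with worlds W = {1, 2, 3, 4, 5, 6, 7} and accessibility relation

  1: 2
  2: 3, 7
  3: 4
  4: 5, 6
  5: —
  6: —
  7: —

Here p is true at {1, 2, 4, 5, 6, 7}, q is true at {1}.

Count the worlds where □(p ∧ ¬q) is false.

1: successors {2}; p ∧ ¬q there: 2:T. ✓
2: successors {3, 7}; p ∧ ¬q there: 3:F, 7:T. ✗
3: successors {4}; p ∧ ¬q there: 4:T. ✓
4: successors {5, 6}; p ∧ ¬q there: 5:T, 6:T. ✓
5: no successors, so □(p ∧ ¬q) holds vacuously. ✓
6: no successors, so □(p ∧ ¬q) holds vacuously. ✓
7: no successors, so □(p ∧ ¬q) holds vacuously. ✓
Satisfying worlds: {1, 3, 4, 5, 6, 7}.
So □(p ∧ ¬q) fails at the other 1 world.

1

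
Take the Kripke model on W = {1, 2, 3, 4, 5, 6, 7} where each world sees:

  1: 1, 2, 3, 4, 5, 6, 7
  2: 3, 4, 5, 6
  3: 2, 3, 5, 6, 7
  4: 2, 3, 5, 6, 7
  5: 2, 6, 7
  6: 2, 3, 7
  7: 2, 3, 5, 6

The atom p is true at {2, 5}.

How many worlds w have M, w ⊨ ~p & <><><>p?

5

1: ~p is T, <><><>p is T. ✓
2: ~p is F, <><><>p is T. ✗
3: ~p is T, <><><>p is T. ✓
4: ~p is T, <><><>p is T. ✓
5: ~p is F, <><><>p is T. ✗
6: ~p is T, <><><>p is T. ✓
7: ~p is T, <><><>p is T. ✓
Satisfying worlds: {1, 3, 4, 6, 7}.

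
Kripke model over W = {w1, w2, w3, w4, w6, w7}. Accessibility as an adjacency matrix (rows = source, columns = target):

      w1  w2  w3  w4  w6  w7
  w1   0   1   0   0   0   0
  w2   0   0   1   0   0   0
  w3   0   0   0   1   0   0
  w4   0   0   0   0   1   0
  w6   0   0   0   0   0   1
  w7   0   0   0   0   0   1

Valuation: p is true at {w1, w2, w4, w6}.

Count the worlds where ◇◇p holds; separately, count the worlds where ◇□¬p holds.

2 and 4

For ◇◇p:
w1: successors {w2}; ◇p there: w2:F. ✗
w2: successors {w3}; ◇p there: w3:T. ✓
w3: successors {w4}; ◇p there: w4:T. ✓
w4: successors {w6}; ◇p there: w6:F. ✗
w6: successors {w7}; ◇p there: w7:F. ✗
w7: successors {w7}; ◇p there: w7:F. ✗
— 2 worlds.
For ◇□¬p:
w1: successors {w2}; □¬p there: w2:T. ✓
w2: successors {w3}; □¬p there: w3:F. ✗
w3: successors {w4}; □¬p there: w4:F. ✗
w4: successors {w6}; □¬p there: w6:T. ✓
w6: successors {w7}; □¬p there: w7:T. ✓
w7: successors {w7}; □¬p there: w7:T. ✓
— 4 worlds.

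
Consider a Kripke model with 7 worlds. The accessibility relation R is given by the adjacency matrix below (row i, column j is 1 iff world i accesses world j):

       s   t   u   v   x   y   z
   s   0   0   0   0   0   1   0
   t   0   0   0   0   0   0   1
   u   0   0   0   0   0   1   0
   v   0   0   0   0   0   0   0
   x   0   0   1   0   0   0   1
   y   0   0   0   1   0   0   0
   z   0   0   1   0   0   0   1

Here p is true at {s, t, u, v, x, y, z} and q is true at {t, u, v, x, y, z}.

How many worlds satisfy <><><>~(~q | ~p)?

3

s: successors {y}; <><>~(~q | ~p) there: y:F. ✗
t: successors {z}; <><>~(~q | ~p) there: z:T. ✓
u: successors {y}; <><>~(~q | ~p) there: y:F. ✗
v: no successors, so <><><>~(~q | ~p) fails. ✗
x: successors {u, z}; <><>~(~q | ~p) there: u:T, z:T. ✓
y: successors {v}; <><>~(~q | ~p) there: v:F. ✗
z: successors {u, z}; <><>~(~q | ~p) there: u:T, z:T. ✓
Satisfying worlds: {t, x, z}.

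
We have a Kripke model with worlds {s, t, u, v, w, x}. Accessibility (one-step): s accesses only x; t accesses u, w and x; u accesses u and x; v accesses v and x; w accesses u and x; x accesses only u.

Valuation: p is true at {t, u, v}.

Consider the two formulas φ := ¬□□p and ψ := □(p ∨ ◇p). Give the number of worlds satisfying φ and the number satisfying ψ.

5 and 6

For ¬□□p:
s: □□p is T. ✗
t: □□p is F. ✓
u: □□p is F. ✓
v: □□p is F. ✓
w: □□p is F. ✓
x: □□p is F. ✓
— 5 worlds.
For □(p ∨ ◇p):
s: successors {x}; p ∨ ◇p there: x:T. ✓
t: successors {u, w, x}; p ∨ ◇p there: u:T, w:T, x:T. ✓
u: successors {u, x}; p ∨ ◇p there: u:T, x:T. ✓
v: successors {v, x}; p ∨ ◇p there: v:T, x:T. ✓
w: successors {u, x}; p ∨ ◇p there: u:T, x:T. ✓
x: successors {u}; p ∨ ◇p there: u:T. ✓
— 6 worlds.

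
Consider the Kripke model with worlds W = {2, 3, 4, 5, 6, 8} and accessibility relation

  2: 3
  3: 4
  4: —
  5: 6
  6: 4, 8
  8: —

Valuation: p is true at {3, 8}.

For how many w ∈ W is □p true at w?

2: successors {3}; p there: 3:T. ✓
3: successors {4}; p there: 4:F. ✗
4: no successors, so □p holds vacuously. ✓
5: successors {6}; p there: 6:F. ✗
6: successors {4, 8}; p there: 4:F, 8:T. ✗
8: no successors, so □p holds vacuously. ✓
Satisfying worlds: {2, 4, 8}.

3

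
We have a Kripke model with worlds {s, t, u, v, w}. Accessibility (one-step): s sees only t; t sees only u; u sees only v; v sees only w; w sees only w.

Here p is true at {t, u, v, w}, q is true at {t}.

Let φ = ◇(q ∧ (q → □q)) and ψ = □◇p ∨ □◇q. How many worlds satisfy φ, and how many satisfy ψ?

0 and 5

For ◇(q ∧ (q → □q)):
s: successors {t}; q ∧ (q → □q) there: t:F. ✗
t: successors {u}; q ∧ (q → □q) there: u:F. ✗
u: successors {v}; q ∧ (q → □q) there: v:F. ✗
v: successors {w}; q ∧ (q → □q) there: w:F. ✗
w: successors {w}; q ∧ (q → □q) there: w:F. ✗
— 0 worlds.
For □◇p ∨ □◇q:
s: □◇p is T, □◇q is F. ✓
t: □◇p is T, □◇q is F. ✓
u: □◇p is T, □◇q is F. ✓
v: □◇p is T, □◇q is F. ✓
w: □◇p is T, □◇q is F. ✓
— 5 worlds.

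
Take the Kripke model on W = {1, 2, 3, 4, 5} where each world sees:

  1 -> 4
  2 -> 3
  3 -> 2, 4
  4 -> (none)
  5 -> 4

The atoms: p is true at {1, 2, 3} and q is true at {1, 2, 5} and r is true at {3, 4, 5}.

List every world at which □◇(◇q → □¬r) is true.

{2, 4}

1: successors {4}; ◇(◇q → □¬r) there: 4:F. ✗
2: successors {3}; ◇(◇q → □¬r) there: 3:T. ✓
3: successors {2, 4}; ◇(◇q → □¬r) there: 2:F, 4:F. ✗
4: no successors, so □◇(◇q → □¬r) holds vacuously. ✓
5: successors {4}; ◇(◇q → □¬r) there: 4:F. ✗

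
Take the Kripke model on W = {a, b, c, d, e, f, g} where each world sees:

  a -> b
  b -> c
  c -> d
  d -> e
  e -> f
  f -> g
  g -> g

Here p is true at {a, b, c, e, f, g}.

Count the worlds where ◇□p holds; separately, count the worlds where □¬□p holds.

6 and 1

For ◇□p:
a: successors {b}; □p there: b:T. ✓
b: successors {c}; □p there: c:F. ✗
c: successors {d}; □p there: d:T. ✓
d: successors {e}; □p there: e:T. ✓
e: successors {f}; □p there: f:T. ✓
f: successors {g}; □p there: g:T. ✓
g: successors {g}; □p there: g:T. ✓
— 6 worlds.
For □¬□p:
a: successors {b}; ¬□p there: b:F. ✗
b: successors {c}; ¬□p there: c:T. ✓
c: successors {d}; ¬□p there: d:F. ✗
d: successors {e}; ¬□p there: e:F. ✗
e: successors {f}; ¬□p there: f:F. ✗
f: successors {g}; ¬□p there: g:F. ✗
g: successors {g}; ¬□p there: g:F. ✗
— 1 world.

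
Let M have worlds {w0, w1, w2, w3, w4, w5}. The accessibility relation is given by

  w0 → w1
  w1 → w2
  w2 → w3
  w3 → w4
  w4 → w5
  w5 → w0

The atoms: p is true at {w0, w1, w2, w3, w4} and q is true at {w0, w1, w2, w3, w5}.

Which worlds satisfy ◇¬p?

w0: successors {w1}; ¬p there: w1:F. ✗
w1: successors {w2}; ¬p there: w2:F. ✗
w2: successors {w3}; ¬p there: w3:F. ✗
w3: successors {w4}; ¬p there: w4:F. ✗
w4: successors {w5}; ¬p there: w5:T. ✓
w5: successors {w0}; ¬p there: w0:F. ✗

{w4}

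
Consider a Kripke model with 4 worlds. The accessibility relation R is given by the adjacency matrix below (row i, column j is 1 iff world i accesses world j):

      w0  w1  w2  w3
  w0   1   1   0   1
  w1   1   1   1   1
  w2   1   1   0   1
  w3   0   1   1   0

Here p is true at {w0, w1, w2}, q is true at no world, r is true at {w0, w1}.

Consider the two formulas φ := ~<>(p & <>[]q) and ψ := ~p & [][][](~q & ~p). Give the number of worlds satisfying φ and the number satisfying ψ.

4 and 0

For ~<>(p & <>[]q):
w0: <>(p & <>[]q) is F. ✓
w1: <>(p & <>[]q) is F. ✓
w2: <>(p & <>[]q) is F. ✓
w3: <>(p & <>[]q) is F. ✓
— 4 worlds.
For ~p & [][][](~q & ~p):
w0: ~p is F, [][][](~q & ~p) is F. ✗
w1: ~p is F, [][][](~q & ~p) is F. ✗
w2: ~p is F, [][][](~q & ~p) is F. ✗
w3: ~p is T, [][][](~q & ~p) is F. ✗
— 0 worlds.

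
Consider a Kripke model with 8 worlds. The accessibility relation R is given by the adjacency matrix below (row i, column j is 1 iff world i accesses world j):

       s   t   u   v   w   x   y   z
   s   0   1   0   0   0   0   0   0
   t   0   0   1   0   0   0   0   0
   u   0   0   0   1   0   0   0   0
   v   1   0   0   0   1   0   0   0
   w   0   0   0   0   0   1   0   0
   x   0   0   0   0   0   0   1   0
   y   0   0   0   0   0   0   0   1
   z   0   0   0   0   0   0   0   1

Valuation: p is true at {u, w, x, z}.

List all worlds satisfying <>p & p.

s: <>p is F, p is F. ✗
t: <>p is T, p is F. ✗
u: <>p is F, p is T. ✗
v: <>p is T, p is F. ✗
w: <>p is T, p is T. ✓
x: <>p is F, p is T. ✗
y: <>p is T, p is F. ✗
z: <>p is T, p is T. ✓

{w, z}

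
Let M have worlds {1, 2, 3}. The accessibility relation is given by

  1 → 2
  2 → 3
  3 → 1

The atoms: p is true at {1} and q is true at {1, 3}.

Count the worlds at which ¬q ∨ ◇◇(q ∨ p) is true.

2

1: ¬q is F, ◇◇(q ∨ p) is T. ✓
2: ¬q is T, ◇◇(q ∨ p) is T. ✓
3: ¬q is F, ◇◇(q ∨ p) is F. ✗
Satisfying worlds: {1, 2}.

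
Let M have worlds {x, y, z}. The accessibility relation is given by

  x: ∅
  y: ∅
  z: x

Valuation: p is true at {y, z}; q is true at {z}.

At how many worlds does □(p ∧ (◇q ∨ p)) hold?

2

x: no successors, so □(p ∧ (◇q ∨ p)) holds vacuously. ✓
y: no successors, so □(p ∧ (◇q ∨ p)) holds vacuously. ✓
z: successors {x}; p ∧ (◇q ∨ p) there: x:F. ✗
Satisfying worlds: {x, y}.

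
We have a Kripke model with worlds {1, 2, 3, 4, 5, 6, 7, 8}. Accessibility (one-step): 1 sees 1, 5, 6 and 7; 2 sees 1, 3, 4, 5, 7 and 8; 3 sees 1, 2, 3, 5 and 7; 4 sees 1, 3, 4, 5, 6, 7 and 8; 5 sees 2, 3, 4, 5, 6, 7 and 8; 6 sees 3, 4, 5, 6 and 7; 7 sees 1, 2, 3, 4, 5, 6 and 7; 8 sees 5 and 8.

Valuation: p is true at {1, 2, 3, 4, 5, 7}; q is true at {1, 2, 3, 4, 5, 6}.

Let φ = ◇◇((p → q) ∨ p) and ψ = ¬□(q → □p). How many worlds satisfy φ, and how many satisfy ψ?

8 and 8

For ◇◇((p → q) ∨ p):
1: successors {1, 5, 6, 7}; ◇((p → q) ∨ p) there: 1:T, 5:T, 6:T, 7:T. ✓
2: successors {1, 3, 4, 5, 7, 8}; ◇((p → q) ∨ p) there: 1:T, 3:T, 4:T, 5:T, 7:T, 8:T. ✓
3: successors {1, 2, 3, 5, 7}; ◇((p → q) ∨ p) there: 1:T, 2:T, 3:T, 5:T, 7:T. ✓
4: successors {1, 3, 4, 5, 6, 7, 8}; ◇((p → q) ∨ p) there: 1:T, 3:T, 4:T, 5:T, 6:T, 7:T, 8:T. ✓
5: successors {2, 3, 4, 5, 6, 7, 8}; ◇((p → q) ∨ p) there: 2:T, 3:T, 4:T, 5:T, 6:T, 7:T, 8:T. ✓
6: successors {3, 4, 5, 6, 7}; ◇((p → q) ∨ p) there: 3:T, 4:T, 5:T, 6:T, 7:T. ✓
7: successors {1, 2, 3, 4, 5, 6, 7}; ◇((p → q) ∨ p) there: 1:T, 2:T, 3:T, 4:T, 5:T, 6:T, 7:T. ✓
8: successors {5, 8}; ◇((p → q) ∨ p) there: 5:T, 8:T. ✓
— 8 worlds.
For ¬□(q → □p):
1: □(q → □p) is F. ✓
2: □(q → □p) is F. ✓
3: □(q → □p) is F. ✓
4: □(q → □p) is F. ✓
5: □(q → □p) is F. ✓
6: □(q → □p) is F. ✓
7: □(q → □p) is F. ✓
8: □(q → □p) is F. ✓
— 8 worlds.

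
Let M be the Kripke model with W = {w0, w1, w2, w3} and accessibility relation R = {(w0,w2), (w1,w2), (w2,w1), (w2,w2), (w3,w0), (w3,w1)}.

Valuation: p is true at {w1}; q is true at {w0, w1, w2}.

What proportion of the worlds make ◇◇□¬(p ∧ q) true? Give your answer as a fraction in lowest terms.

3/4

w0: successors {w2}; ◇□¬(p ∧ q) there: w2:T. ✓
w1: successors {w2}; ◇□¬(p ∧ q) there: w2:T. ✓
w2: successors {w1, w2}; ◇□¬(p ∧ q) there: w1:F, w2:T. ✓
w3: successors {w0, w1}; ◇□¬(p ∧ q) there: w0:F, w1:F. ✗
That's 3 of 4 worlds, so 3/4.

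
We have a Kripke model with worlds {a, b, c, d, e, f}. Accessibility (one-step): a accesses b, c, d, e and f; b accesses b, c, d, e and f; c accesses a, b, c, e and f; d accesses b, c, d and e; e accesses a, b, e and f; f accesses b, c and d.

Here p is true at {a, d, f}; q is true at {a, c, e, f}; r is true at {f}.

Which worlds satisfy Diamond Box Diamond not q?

a: successors {b, c, d, e, f}; Box Diamond not q there: b:T, c:T, d:T, e:T, f:T. ✓
b: successors {b, c, d, e, f}; Box Diamond not q there: b:T, c:T, d:T, e:T, f:T. ✓
c: successors {a, b, c, e, f}; Box Diamond not q there: a:T, b:T, c:T, e:T, f:T. ✓
d: successors {b, c, d, e}; Box Diamond not q there: b:T, c:T, d:T, e:T. ✓
e: successors {a, b, e, f}; Box Diamond not q there: a:T, b:T, e:T, f:T. ✓
f: successors {b, c, d}; Box Diamond not q there: b:T, c:T, d:T. ✓

{a, b, c, d, e, f}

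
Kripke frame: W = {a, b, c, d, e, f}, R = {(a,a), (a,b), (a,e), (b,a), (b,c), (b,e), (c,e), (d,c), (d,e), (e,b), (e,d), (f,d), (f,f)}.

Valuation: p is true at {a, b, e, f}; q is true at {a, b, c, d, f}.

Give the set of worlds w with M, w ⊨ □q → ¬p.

{a, b, c, d}

a: □q is F, ¬p is F. ✓
b: □q is F, ¬p is F. ✓
c: □q is F, ¬p is T. ✓
d: □q is F, ¬p is T. ✓
e: □q is T, ¬p is F. ✗
f: □q is T, ¬p is F. ✗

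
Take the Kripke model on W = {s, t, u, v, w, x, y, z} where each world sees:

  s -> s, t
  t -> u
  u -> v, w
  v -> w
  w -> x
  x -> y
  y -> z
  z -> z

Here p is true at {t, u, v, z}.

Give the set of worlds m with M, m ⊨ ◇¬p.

s: successors {s, t}; ¬p there: s:T, t:F. ✓
t: successors {u}; ¬p there: u:F. ✗
u: successors {v, w}; ¬p there: v:F, w:T. ✓
v: successors {w}; ¬p there: w:T. ✓
w: successors {x}; ¬p there: x:T. ✓
x: successors {y}; ¬p there: y:T. ✓
y: successors {z}; ¬p there: z:F. ✗
z: successors {z}; ¬p there: z:F. ✗

{s, u, v, w, x}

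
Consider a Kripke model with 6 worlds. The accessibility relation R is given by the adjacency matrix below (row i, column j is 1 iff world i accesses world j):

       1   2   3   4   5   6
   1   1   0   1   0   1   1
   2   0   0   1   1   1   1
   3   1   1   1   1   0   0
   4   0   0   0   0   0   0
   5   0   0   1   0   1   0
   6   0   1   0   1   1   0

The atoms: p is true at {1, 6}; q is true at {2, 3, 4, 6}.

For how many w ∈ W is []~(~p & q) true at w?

1

1: successors {1, 3, 5, 6}; ~(~p & q) there: 1:T, 3:F, 5:T, 6:T. ✗
2: successors {3, 4, 5, 6}; ~(~p & q) there: 3:F, 4:F, 5:T, 6:T. ✗
3: successors {1, 2, 3, 4}; ~(~p & q) there: 1:T, 2:F, 3:F, 4:F. ✗
4: no successors, so []~(~p & q) holds vacuously. ✓
5: successors {3, 5}; ~(~p & q) there: 3:F, 5:T. ✗
6: successors {2, 4, 5}; ~(~p & q) there: 2:F, 4:F, 5:T. ✗
Satisfying worlds: {4}.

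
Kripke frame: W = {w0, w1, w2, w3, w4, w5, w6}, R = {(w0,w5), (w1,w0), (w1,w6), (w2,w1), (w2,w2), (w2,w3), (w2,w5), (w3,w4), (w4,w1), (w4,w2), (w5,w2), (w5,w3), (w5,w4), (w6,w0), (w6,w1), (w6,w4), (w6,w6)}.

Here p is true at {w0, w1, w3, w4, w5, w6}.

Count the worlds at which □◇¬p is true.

2

w0: successors {w5}; ◇¬p there: w5:T. ✓
w1: successors {w0, w6}; ◇¬p there: w0:F, w6:F. ✗
w2: successors {w1, w2, w3, w5}; ◇¬p there: w1:F, w2:T, w3:F, w5:T. ✗
w3: successors {w4}; ◇¬p there: w4:T. ✓
w4: successors {w1, w2}; ◇¬p there: w1:F, w2:T. ✗
w5: successors {w2, w3, w4}; ◇¬p there: w2:T, w3:F, w4:T. ✗
w6: successors {w0, w1, w4, w6}; ◇¬p there: w0:F, w1:F, w4:T, w6:F. ✗
Satisfying worlds: {w0, w3}.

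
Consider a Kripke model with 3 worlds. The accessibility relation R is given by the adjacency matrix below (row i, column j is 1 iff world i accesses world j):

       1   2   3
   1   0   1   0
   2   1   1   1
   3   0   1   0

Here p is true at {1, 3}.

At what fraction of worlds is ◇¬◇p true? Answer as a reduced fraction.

1/3

1: successors {2}; ¬◇p there: 2:F. ✗
2: successors {1, 2, 3}; ¬◇p there: 1:T, 2:F, 3:T. ✓
3: successors {2}; ¬◇p there: 2:F. ✗
That's 1 of 3 worlds, so 1/3.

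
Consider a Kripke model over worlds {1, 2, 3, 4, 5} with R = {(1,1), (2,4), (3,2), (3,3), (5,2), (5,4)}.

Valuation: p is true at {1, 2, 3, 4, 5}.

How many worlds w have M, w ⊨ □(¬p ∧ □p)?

1: successors {1}; ¬p ∧ □p there: 1:F. ✗
2: successors {4}; ¬p ∧ □p there: 4:F. ✗
3: successors {2, 3}; ¬p ∧ □p there: 2:F, 3:F. ✗
4: no successors, so □(¬p ∧ □p) holds vacuously. ✓
5: successors {2, 4}; ¬p ∧ □p there: 2:F, 4:F. ✗
Satisfying worlds: {4}.

1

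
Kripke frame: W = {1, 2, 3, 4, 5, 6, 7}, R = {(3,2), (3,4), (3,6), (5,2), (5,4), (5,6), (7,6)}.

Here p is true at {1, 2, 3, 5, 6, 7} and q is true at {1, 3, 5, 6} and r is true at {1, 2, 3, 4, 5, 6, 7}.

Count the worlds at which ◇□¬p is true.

1: no successors, so ◇□¬p fails. ✗
2: no successors, so ◇□¬p fails. ✗
3: successors {2, 4, 6}; □¬p there: 2:T, 4:T, 6:T. ✓
4: no successors, so ◇□¬p fails. ✗
5: successors {2, 4, 6}; □¬p there: 2:T, 4:T, 6:T. ✓
6: no successors, so ◇□¬p fails. ✗
7: successors {6}; □¬p there: 6:T. ✓
Satisfying worlds: {3, 5, 7}.

3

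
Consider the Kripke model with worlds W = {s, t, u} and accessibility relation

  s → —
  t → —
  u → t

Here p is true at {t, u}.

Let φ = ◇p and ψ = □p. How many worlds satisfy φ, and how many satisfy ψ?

For ◇p:
s: no successors, so ◇p fails. ✗
t: no successors, so ◇p fails. ✗
u: successors {t}; p there: t:T. ✓
— 1 world.
For □p:
s: no successors, so □p holds vacuously. ✓
t: no successors, so □p holds vacuously. ✓
u: successors {t}; p there: t:T. ✓
— 3 worlds.

1 and 3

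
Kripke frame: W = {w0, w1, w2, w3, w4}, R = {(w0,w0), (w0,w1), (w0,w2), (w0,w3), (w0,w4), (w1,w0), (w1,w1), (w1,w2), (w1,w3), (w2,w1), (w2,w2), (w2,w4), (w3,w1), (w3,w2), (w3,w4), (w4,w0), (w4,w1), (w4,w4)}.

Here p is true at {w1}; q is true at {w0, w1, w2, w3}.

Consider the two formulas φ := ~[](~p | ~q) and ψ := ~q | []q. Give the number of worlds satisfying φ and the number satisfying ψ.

For ~[](~p | ~q):
w0: [](~p | ~q) is F. ✓
w1: [](~p | ~q) is F. ✓
w2: [](~p | ~q) is F. ✓
w3: [](~p | ~q) is F. ✓
w4: [](~p | ~q) is F. ✓
— 5 worlds.
For ~q | []q:
w0: ~q is F, []q is F. ✗
w1: ~q is F, []q is T. ✓
w2: ~q is F, []q is F. ✗
w3: ~q is F, []q is F. ✗
w4: ~q is T, []q is F. ✓
— 2 worlds.

5 and 2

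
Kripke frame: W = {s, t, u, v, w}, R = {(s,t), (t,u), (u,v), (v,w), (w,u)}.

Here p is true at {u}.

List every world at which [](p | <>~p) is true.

{t, u, w}

s: successors {t}; p | <>~p there: t:F. ✗
t: successors {u}; p | <>~p there: u:T. ✓
u: successors {v}; p | <>~p there: v:T. ✓
v: successors {w}; p | <>~p there: w:F. ✗
w: successors {u}; p | <>~p there: u:T. ✓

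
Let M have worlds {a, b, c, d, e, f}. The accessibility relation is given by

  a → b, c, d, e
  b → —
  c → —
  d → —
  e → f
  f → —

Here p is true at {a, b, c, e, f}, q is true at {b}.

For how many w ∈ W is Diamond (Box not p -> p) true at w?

2

a: successors {b, c, d, e}; Box not p -> p there: b:T, c:T, d:F, e:T. ✓
b: no successors, so Diamond (Box not p -> p) fails. ✗
c: no successors, so Diamond (Box not p -> p) fails. ✗
d: no successors, so Diamond (Box not p -> p) fails. ✗
e: successors {f}; Box not p -> p there: f:T. ✓
f: no successors, so Diamond (Box not p -> p) fails. ✗
Satisfying worlds: {a, e}.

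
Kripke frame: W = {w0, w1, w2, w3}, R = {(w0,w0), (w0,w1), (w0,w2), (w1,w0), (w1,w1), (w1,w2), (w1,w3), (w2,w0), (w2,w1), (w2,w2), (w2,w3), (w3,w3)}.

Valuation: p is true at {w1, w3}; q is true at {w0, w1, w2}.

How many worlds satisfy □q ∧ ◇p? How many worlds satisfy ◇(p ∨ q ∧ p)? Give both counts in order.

1 and 4

For □q ∧ ◇p:
w0: □q is T, ◇p is T. ✓
w1: □q is F, ◇p is T. ✗
w2: □q is F, ◇p is T. ✗
w3: □q is F, ◇p is T. ✗
— 1 world.
For ◇(p ∨ q ∧ p):
w0: successors {w0, w1, w2}; p ∨ q ∧ p there: w0:F, w1:T, w2:F. ✓
w1: successors {w0, w1, w2, w3}; p ∨ q ∧ p there: w0:F, w1:T, w2:F, w3:T. ✓
w2: successors {w0, w1, w2, w3}; p ∨ q ∧ p there: w0:F, w1:T, w2:F, w3:T. ✓
w3: successors {w3}; p ∨ q ∧ p there: w3:T. ✓
— 4 worlds.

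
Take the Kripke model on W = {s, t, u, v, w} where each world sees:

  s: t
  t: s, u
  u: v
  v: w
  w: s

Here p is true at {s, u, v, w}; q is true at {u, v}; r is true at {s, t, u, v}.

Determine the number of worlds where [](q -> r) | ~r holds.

s: [](q -> r) is T, ~r is F. ✓
t: [](q -> r) is T, ~r is F. ✓
u: [](q -> r) is T, ~r is F. ✓
v: [](q -> r) is T, ~r is F. ✓
w: [](q -> r) is T, ~r is T. ✓
Satisfying worlds: {s, t, u, v, w}.

5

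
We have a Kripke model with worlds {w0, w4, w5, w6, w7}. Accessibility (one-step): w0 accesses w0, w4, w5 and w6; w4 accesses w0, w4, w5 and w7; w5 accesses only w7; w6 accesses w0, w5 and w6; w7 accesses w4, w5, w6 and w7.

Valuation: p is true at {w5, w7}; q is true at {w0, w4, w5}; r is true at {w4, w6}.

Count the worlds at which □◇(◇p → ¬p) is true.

w0: successors {w0, w4, w5, w6}; ◇(◇p → ¬p) there: w0:T, w4:T, w5:F, w6:T. ✗
w4: successors {w0, w4, w5, w7}; ◇(◇p → ¬p) there: w0:T, w4:T, w5:F, w7:T. ✗
w5: successors {w7}; ◇(◇p → ¬p) there: w7:T. ✓
w6: successors {w0, w5, w6}; ◇(◇p → ¬p) there: w0:T, w5:F, w6:T. ✗
w7: successors {w4, w5, w6, w7}; ◇(◇p → ¬p) there: w4:T, w5:F, w6:T, w7:T. ✗
Satisfying worlds: {w5}.

1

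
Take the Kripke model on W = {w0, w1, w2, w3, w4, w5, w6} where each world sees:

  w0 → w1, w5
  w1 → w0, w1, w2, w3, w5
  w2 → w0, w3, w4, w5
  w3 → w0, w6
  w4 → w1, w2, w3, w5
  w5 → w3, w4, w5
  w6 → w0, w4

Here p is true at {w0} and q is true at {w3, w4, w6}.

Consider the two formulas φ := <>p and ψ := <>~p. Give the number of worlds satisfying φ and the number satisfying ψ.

4 and 7

For <>p:
w0: successors {w1, w5}; p there: w1:F, w5:F. ✗
w1: successors {w0, w1, w2, w3, w5}; p there: w0:T, w1:F, w2:F, w3:F, w5:F. ✓
w2: successors {w0, w3, w4, w5}; p there: w0:T, w3:F, w4:F, w5:F. ✓
w3: successors {w0, w6}; p there: w0:T, w6:F. ✓
w4: successors {w1, w2, w3, w5}; p there: w1:F, w2:F, w3:F, w5:F. ✗
w5: successors {w3, w4, w5}; p there: w3:F, w4:F, w5:F. ✗
w6: successors {w0, w4}; p there: w0:T, w4:F. ✓
— 4 worlds.
For <>~p:
w0: successors {w1, w5}; ~p there: w1:T, w5:T. ✓
w1: successors {w0, w1, w2, w3, w5}; ~p there: w0:F, w1:T, w2:T, w3:T, w5:T. ✓
w2: successors {w0, w3, w4, w5}; ~p there: w0:F, w3:T, w4:T, w5:T. ✓
w3: successors {w0, w6}; ~p there: w0:F, w6:T. ✓
w4: successors {w1, w2, w3, w5}; ~p there: w1:T, w2:T, w3:T, w5:T. ✓
w5: successors {w3, w4, w5}; ~p there: w3:T, w4:T, w5:T. ✓
w6: successors {w0, w4}; ~p there: w0:F, w4:T. ✓
— 7 worlds.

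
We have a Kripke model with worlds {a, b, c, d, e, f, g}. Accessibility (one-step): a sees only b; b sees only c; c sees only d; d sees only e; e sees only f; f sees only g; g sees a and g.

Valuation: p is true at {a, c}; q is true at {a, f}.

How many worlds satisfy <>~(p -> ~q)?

a: successors {b}; ~(p -> ~q) there: b:F. ✗
b: successors {c}; ~(p -> ~q) there: c:F. ✗
c: successors {d}; ~(p -> ~q) there: d:F. ✗
d: successors {e}; ~(p -> ~q) there: e:F. ✗
e: successors {f}; ~(p -> ~q) there: f:F. ✗
f: successors {g}; ~(p -> ~q) there: g:F. ✗
g: successors {a, g}; ~(p -> ~q) there: a:T, g:F. ✓
Satisfying worlds: {g}.

1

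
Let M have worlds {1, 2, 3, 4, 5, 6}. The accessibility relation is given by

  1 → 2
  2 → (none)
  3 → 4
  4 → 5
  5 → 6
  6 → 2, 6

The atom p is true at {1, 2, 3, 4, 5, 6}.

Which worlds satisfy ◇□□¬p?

{1, 6}

1: successors {2}; □□¬p there: 2:T. ✓
2: no successors, so ◇□□¬p fails. ✗
3: successors {4}; □□¬p there: 4:F. ✗
4: successors {5}; □□¬p there: 5:F. ✗
5: successors {6}; □□¬p there: 6:F. ✗
6: successors {2, 6}; □□¬p there: 2:T, 6:F. ✓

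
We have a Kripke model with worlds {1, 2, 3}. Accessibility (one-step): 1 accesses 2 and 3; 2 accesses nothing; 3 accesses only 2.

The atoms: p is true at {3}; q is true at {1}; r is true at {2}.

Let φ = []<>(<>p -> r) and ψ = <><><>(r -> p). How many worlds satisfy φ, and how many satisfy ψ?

1 and 0

For []<>(<>p -> r):
1: successors {2, 3}; <>(<>p -> r) there: 2:F, 3:T. ✗
2: no successors, so []<>(<>p -> r) holds vacuously. ✓
3: successors {2}; <>(<>p -> r) there: 2:F. ✗
— 1 world.
For <><><>(r -> p):
1: successors {2, 3}; <><>(r -> p) there: 2:F, 3:F. ✗
2: no successors, so <><><>(r -> p) fails. ✗
3: successors {2}; <><>(r -> p) there: 2:F. ✗
— 0 worlds.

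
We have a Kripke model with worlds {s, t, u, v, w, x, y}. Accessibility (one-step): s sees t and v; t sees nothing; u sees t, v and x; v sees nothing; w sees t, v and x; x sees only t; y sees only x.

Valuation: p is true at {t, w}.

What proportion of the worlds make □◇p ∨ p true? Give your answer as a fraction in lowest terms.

4/7

s: □◇p is F, p is F. ✗
t: □◇p is T, p is T. ✓
u: □◇p is F, p is F. ✗
v: □◇p is T, p is F. ✓
w: □◇p is F, p is T. ✓
x: □◇p is F, p is F. ✗
y: □◇p is T, p is F. ✓
That's 4 of 7 worlds, so 4/7.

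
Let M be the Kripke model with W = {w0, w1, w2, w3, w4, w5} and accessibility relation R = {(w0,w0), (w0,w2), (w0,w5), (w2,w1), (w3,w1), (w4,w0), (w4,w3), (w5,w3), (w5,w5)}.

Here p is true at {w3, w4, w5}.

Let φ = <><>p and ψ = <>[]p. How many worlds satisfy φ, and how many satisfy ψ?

For <><>p:
w0: successors {w0, w2, w5}; <>p there: w0:T, w2:F, w5:T. ✓
w1: no successors, so <><>p fails. ✗
w2: successors {w1}; <>p there: w1:F. ✗
w3: successors {w1}; <>p there: w1:F. ✗
w4: successors {w0, w3}; <>p there: w0:T, w3:F. ✓
w5: successors {w3, w5}; <>p there: w3:F, w5:T. ✓
— 3 worlds.
For <>[]p:
w0: successors {w0, w2, w5}; []p there: w0:F, w2:F, w5:T. ✓
w1: no successors, so <>[]p fails. ✗
w2: successors {w1}; []p there: w1:T. ✓
w3: successors {w1}; []p there: w1:T. ✓
w4: successors {w0, w3}; []p there: w0:F, w3:F. ✗
w5: successors {w3, w5}; []p there: w3:F, w5:T. ✓
— 4 worlds.

3 and 4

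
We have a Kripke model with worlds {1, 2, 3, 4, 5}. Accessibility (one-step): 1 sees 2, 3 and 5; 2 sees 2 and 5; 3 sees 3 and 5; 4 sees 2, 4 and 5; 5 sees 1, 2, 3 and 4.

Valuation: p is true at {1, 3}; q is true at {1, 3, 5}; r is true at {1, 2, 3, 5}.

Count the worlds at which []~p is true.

2

1: successors {2, 3, 5}; ~p there: 2:T, 3:F, 5:T. ✗
2: successors {2, 5}; ~p there: 2:T, 5:T. ✓
3: successors {3, 5}; ~p there: 3:F, 5:T. ✗
4: successors {2, 4, 5}; ~p there: 2:T, 4:T, 5:T. ✓
5: successors {1, 2, 3, 4}; ~p there: 1:F, 2:T, 3:F, 4:T. ✗
Satisfying worlds: {2, 4}.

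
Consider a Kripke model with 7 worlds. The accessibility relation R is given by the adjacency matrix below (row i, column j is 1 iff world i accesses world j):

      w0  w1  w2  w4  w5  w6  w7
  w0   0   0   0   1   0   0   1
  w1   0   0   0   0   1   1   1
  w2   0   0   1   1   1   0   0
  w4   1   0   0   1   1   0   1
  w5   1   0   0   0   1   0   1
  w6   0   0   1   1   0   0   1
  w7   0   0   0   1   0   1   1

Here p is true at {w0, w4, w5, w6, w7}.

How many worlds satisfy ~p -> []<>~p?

w0: ~p is F, []<>~p is F. ✓
w1: ~p is T, []<>~p is F. ✗
w2: ~p is T, []<>~p is F. ✗
w4: ~p is F, []<>~p is F. ✓
w5: ~p is F, []<>~p is F. ✓
w6: ~p is F, []<>~p is F. ✓
w7: ~p is F, []<>~p is F. ✓
Satisfying worlds: {w0, w4, w5, w6, w7}.

5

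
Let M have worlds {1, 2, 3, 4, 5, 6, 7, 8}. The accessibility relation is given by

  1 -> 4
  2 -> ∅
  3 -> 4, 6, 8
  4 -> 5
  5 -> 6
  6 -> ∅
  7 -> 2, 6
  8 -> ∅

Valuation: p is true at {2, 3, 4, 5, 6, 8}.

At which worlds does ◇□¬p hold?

{3, 5, 7}

1: successors {4}; □¬p there: 4:F. ✗
2: no successors, so ◇□¬p fails. ✗
3: successors {4, 6, 8}; □¬p there: 4:F, 6:T, 8:T. ✓
4: successors {5}; □¬p there: 5:F. ✗
5: successors {6}; □¬p there: 6:T. ✓
6: no successors, so ◇□¬p fails. ✗
7: successors {2, 6}; □¬p there: 2:T, 6:T. ✓
8: no successors, so ◇□¬p fails. ✗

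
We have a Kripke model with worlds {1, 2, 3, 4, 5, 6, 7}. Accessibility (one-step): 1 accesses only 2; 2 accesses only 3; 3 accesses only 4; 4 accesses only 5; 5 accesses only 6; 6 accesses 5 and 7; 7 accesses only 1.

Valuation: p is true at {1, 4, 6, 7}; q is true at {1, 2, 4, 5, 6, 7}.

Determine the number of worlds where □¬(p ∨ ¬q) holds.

1: successors {2}; ¬(p ∨ ¬q) there: 2:T. ✓
2: successors {3}; ¬(p ∨ ¬q) there: 3:F. ✗
3: successors {4}; ¬(p ∨ ¬q) there: 4:F. ✗
4: successors {5}; ¬(p ∨ ¬q) there: 5:T. ✓
5: successors {6}; ¬(p ∨ ¬q) there: 6:F. ✗
6: successors {5, 7}; ¬(p ∨ ¬q) there: 5:T, 7:F. ✗
7: successors {1}; ¬(p ∨ ¬q) there: 1:F. ✗
Satisfying worlds: {1, 4}.

2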